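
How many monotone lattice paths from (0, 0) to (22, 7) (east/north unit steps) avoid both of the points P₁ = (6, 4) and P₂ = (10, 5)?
Number of paths = 1179567

Inclusion–exclusion. Total paths: C(29, 22) = 1560780. Through P₁: C(10, 6)·C(19, 16) = 203490. Through P₂: C(15, 10)·C(14, 12) = 273273. Since P₁ is strictly southwest of P₂, a monotone path through both must visit P₁ then P₂; paths through both = C(10, 6)·C(5, 4)·C(14, 12) = 95550. Avoid both = 1560780 − 203490 − 273273 + 95550 = 1179567.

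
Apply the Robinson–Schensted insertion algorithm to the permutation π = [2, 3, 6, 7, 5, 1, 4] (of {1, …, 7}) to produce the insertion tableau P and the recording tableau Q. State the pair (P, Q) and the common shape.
P = [1, 3, 4, 7] / [2, 5] / [6];  Q = [1, 2, 3, 4] / [5, 7] / [6];  common shape = (4, 2, 1)

Row-insert the values π_1, π_2, … into P one at a time, bumping the leftmost entry strictly greater than the inserted value down to the next row. The recording tableau Q records, in position (i, j), the step at which that cell was added to P.
  Insert 2 (step 1): P = [2];  Q = [1]
  Insert 3 (step 2): P = [2, 3];  Q = [1, 2]
  Insert 6 (step 3): P = [2, 3, 6];  Q = [1, 2, 3]
  Insert 7 (step 4): P = [2, 3, 6, 7];  Q = [1, 2, 3, 4]
  Insert 5 (step 5): P = [2, 3, 5, 7] / [6];  Q = [1, 2, 3, 4] / [5]
  Insert 1 (step 6): P = [1, 3, 5, 7] / [2] / [6];  Q = [1, 2, 3, 4] / [5] / [6]
  Insert 4 (step 7): P = [1, 3, 4, 7] / [2, 5] / [6];  Q = [1, 2, 3, 4] / [5, 7] / [6]
Final shape: (4, 2, 1).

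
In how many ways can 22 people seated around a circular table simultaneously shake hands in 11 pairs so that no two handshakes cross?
C_11 = 58786

These noncrossing handshakes are counted by the Catalan number C_n = (1/(n + 1)) · C(2n, n). For n = 11: C_11 = (1/12) · C(22, 11) = 705432/12 = 58786.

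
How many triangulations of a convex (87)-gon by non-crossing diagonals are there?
C_85 = 1063353702922273835973036658043476458723103404520

These polygon triangulations are counted by the Catalan number C_n = (1/(n + 1)) · C(2n, n). For n = 85: C_85 = (1/86) · C(170, 85) = 91448418451315549893681152591738975450186892788720/86 = 1063353702922273835973036658043476458723103404520.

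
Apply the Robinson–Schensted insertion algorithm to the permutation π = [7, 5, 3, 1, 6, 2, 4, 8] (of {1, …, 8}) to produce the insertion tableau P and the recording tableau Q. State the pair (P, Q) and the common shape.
P = [1, 2, 4, 8] / [3, 6] / [5] / [7];  Q = [1, 5, 7, 8] / [2, 6] / [3] / [4];  common shape = (4, 2, 1, 1)

Row-insert the values π_1, π_2, … into P one at a time, bumping the leftmost entry strictly greater than the inserted value down to the next row. The recording tableau Q records, in position (i, j), the step at which that cell was added to P.
  Insert 7 (step 1): P = [7];  Q = [1]
  Insert 5 (step 2): P = [5] / [7];  Q = [1] / [2]
  Insert 3 (step 3): P = [3] / [5] / [7];  Q = [1] / [2] / [3]
  Insert 1 (step 4): P = [1] / [3] / [5] / [7];  Q = [1] / [2] / [3] / [4]
  Insert 6 (step 5): P = [1, 6] / [3] / [5] / [7];  Q = [1, 5] / [2] / [3] / [4]
  Insert 2 (step 6): P = [1, 2] / [3, 6] / [5] / [7];  Q = [1, 5] / [2, 6] / [3] / [4]
  Insert 4 (step 7): P = [1, 2, 4] / [3, 6] / [5] / [7];  Q = [1, 5, 7] / [2, 6] / [3] / [4]
  Insert 8 (step 8): P = [1, 2, 4, 8] / [3, 6] / [5] / [7];  Q = [1, 5, 7, 8] / [2, 6] / [3] / [4]
Final shape: (4, 2, 1, 1).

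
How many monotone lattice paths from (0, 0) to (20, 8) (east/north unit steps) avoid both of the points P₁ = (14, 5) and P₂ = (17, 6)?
Number of paths = 1587003

Inclusion–exclusion. Total paths: C(28, 20) = 3108105. Through P₁: C(19, 14)·C(9, 6) = 976752. Through P₂: C(23, 17)·C(5, 3) = 1009470. Since P₁ is strictly southwest of P₂, a monotone path through both must visit P₁ then P₂; paths through both = C(19, 14)·C(4, 3)·C(5, 3) = 465120. Avoid both = 3108105 − 976752 − 1009470 + 465120 = 1587003.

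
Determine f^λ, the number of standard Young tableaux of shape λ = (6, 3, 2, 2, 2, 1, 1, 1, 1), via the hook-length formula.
# SYT of shape (6, 3, 2, 2, 2, 1, 1, 1, 1) = 13302432

Hook-length formula: f^λ = n! / Π hook(c), product over all cells c of the Young diagram. For λ = (6, 3, 2, 2, 2, 1, 1, 1, 1), n = 19 boxes. Hook lengths by row (left-to-right, top-to-bottom): [14, 9, 5, 3, 2, 1]; [10, 5, 1]; [8, 3]; [7, 2]; [6, 1]; [4]; [3]; [2]; [1]. Product of hooks = 9144576000. So f^λ = 19! / 9144576000 = 121645100408832000 / 9144576000 = 13302432.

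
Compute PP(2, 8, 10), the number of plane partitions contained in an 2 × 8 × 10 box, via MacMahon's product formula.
PP(2, 8, 10) = 367479684

Evaluate the triple product over i = 1..2, j = 1..8, k = 1..10. The factors are (2/1) · (3/2) · (4/3) · (5/4) · (6/5) · (7/6) · (8/7) · (9/8) · … (160 factors total). The numerators and denominators telescope so the product is an integer; carrying out the multiplication exactly gives PP(2, 8, 10) = 367479684.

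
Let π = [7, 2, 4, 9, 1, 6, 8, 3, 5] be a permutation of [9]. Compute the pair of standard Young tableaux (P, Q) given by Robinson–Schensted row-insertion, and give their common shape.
P = [1, 3, 5, 8] / [2, 4, 6] / [7, 9];  Q = [1, 3, 4, 7] / [2, 6, 9] / [5, 8];  common shape = (4, 3, 2)

Row-insert the values π_1, π_2, … into P one at a time, bumping the leftmost entry strictly greater than the inserted value down to the next row. The recording tableau Q records, in position (i, j), the step at which that cell was added to P.
  Insert 7 (step 1): P = [7];  Q = [1]
  Insert 2 (step 2): P = [2] / [7];  Q = [1] / [2]
  Insert 4 (step 3): P = [2, 4] / [7];  Q = [1, 3] / [2]
  Insert 9 (step 4): P = [2, 4, 9] / [7];  Q = [1, 3, 4] / [2]
  Insert 1 (step 5): P = [1, 4, 9] / [2] / [7];  Q = [1, 3, 4] / [2] / [5]
  Insert 6 (step 6): P = [1, 4, 6] / [2, 9] / [7];  Q = [1, 3, 4] / [2, 6] / [5]
  Insert 8 (step 7): P = [1, 4, 6, 8] / [2, 9] / [7];  Q = [1, 3, 4, 7] / [2, 6] / [5]
  Insert 3 (step 8): P = [1, 3, 6, 8] / [2, 4] / [7, 9];  Q = [1, 3, 4, 7] / [2, 6] / [5, 8]
  Insert 5 (step 9): P = [1, 3, 5, 8] / [2, 4, 6] / [7, 9];  Q = [1, 3, 4, 7] / [2, 6, 9] / [5, 8]
Final shape: (4, 3, 2).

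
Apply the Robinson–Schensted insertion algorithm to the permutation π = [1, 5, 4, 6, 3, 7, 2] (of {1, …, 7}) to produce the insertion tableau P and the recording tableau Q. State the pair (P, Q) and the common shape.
P = [1, 2, 6, 7] / [3] / [4] / [5];  Q = [1, 2, 4, 6] / [3] / [5] / [7];  common shape = (4, 1, 1, 1)

Row-insert the values π_1, π_2, … into P one at a time, bumping the leftmost entry strictly greater than the inserted value down to the next row. The recording tableau Q records, in position (i, j), the step at which that cell was added to P.
  Insert 1 (step 1): P = [1];  Q = [1]
  Insert 5 (step 2): P = [1, 5];  Q = [1, 2]
  Insert 4 (step 3): P = [1, 4] / [5];  Q = [1, 2] / [3]
  Insert 6 (step 4): P = [1, 4, 6] / [5];  Q = [1, 2, 4] / [3]
  Insert 3 (step 5): P = [1, 3, 6] / [4] / [5];  Q = [1, 2, 4] / [3] / [5]
  Insert 7 (step 6): P = [1, 3, 6, 7] / [4] / [5];  Q = [1, 2, 4, 6] / [3] / [5]
  Insert 2 (step 7): P = [1, 2, 6, 7] / [3] / [4] / [5];  Q = [1, 2, 4, 6] / [3] / [5] / [7]
Final shape: (4, 1, 1, 1).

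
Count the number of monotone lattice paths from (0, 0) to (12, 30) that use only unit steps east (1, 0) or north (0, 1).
Number of paths = 11058116888

A monotone lattice path from (0, 0) to (12, 30) consists of 12 east steps and 30 north steps in some order, so it is determined by which 12 of the 42 steps are east. The count is C(42, 12) = 11058116888.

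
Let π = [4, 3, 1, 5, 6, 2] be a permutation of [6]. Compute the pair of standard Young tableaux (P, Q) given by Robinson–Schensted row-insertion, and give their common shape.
P = [1, 2, 6] / [3, 5] / [4];  Q = [1, 4, 5] / [2, 6] / [3];  common shape = (3, 2, 1)

Row-insert the values π_1, π_2, … into P one at a time, bumping the leftmost entry strictly greater than the inserted value down to the next row. The recording tableau Q records, in position (i, j), the step at which that cell was added to P.
  Insert 4 (step 1): P = [4];  Q = [1]
  Insert 3 (step 2): P = [3] / [4];  Q = [1] / [2]
  Insert 1 (step 3): P = [1] / [3] / [4];  Q = [1] / [2] / [3]
  Insert 5 (step 4): P = [1, 5] / [3] / [4];  Q = [1, 4] / [2] / [3]
  Insert 6 (step 5): P = [1, 5, 6] / [3] / [4];  Q = [1, 4, 5] / [2] / [3]
  Insert 2 (step 6): P = [1, 2, 6] / [3, 5] / [4];  Q = [1, 4, 5] / [2, 6] / [3]
Final shape: (3, 2, 1).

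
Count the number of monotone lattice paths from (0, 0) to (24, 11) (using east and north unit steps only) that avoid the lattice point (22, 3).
Number of paths = 417122400

Total paths from (0, 0) to (24, 11): C(35, 24) = 417225900. Paths through (22, 3): (paths (0, 0) → (22, 3)) × (paths (22, 3) → (24, 11)) = C(25, 22) · C(10, 2) = 2300 · 45 = 103500. Avoidance count = 417225900 − 103500 = 417122400.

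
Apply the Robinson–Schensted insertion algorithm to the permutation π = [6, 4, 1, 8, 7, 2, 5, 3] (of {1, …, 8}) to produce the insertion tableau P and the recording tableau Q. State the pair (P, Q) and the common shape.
P = [1, 2, 3] / [4, 5] / [6, 7] / [8];  Q = [1, 4, 7] / [2, 5] / [3, 6] / [8];  common shape = (3, 2, 2, 1)

Row-insert the values π_1, π_2, … into P one at a time, bumping the leftmost entry strictly greater than the inserted value down to the next row. The recording tableau Q records, in position (i, j), the step at which that cell was added to P.
  Insert 6 (step 1): P = [6];  Q = [1]
  Insert 4 (step 2): P = [4] / [6];  Q = [1] / [2]
  Insert 1 (step 3): P = [1] / [4] / [6];  Q = [1] / [2] / [3]
  Insert 8 (step 4): P = [1, 8] / [4] / [6];  Q = [1, 4] / [2] / [3]
  Insert 7 (step 5): P = [1, 7] / [4, 8] / [6];  Q = [1, 4] / [2, 5] / [3]
  Insert 2 (step 6): P = [1, 2] / [4, 7] / [6, 8];  Q = [1, 4] / [2, 5] / [3, 6]
  Insert 5 (step 7): P = [1, 2, 5] / [4, 7] / [6, 8];  Q = [1, 4, 7] / [2, 5] / [3, 6]
  Insert 3 (step 8): P = [1, 2, 3] / [4, 5] / [6, 7] / [8];  Q = [1, 4, 7] / [2, 5] / [3, 6] / [8]
Final shape: (3, 2, 2, 1).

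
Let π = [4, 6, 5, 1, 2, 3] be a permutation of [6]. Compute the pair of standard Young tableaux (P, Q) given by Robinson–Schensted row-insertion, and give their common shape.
P = [1, 2, 3] / [4, 5] / [6];  Q = [1, 2, 6] / [3, 5] / [4];  common shape = (3, 2, 1)

Row-insert the values π_1, π_2, … into P one at a time, bumping the leftmost entry strictly greater than the inserted value down to the next row. The recording tableau Q records, in position (i, j), the step at which that cell was added to P.
  Insert 4 (step 1): P = [4];  Q = [1]
  Insert 6 (step 2): P = [4, 6];  Q = [1, 2]
  Insert 5 (step 3): P = [4, 5] / [6];  Q = [1, 2] / [3]
  Insert 1 (step 4): P = [1, 5] / [4] / [6];  Q = [1, 2] / [3] / [4]
  Insert 2 (step 5): P = [1, 2] / [4, 5] / [6];  Q = [1, 2] / [3, 5] / [4]
  Insert 3 (step 6): P = [1, 2, 3] / [4, 5] / [6];  Q = [1, 2, 6] / [3, 5] / [4]
Final shape: (3, 2, 1).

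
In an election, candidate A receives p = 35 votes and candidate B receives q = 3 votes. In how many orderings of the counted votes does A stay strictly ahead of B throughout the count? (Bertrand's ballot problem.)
Strict-lead orderings = 7104

Total orderings of the 38 votes with 35 for A: C(38, 35) = 8436. By the Bertrand ballot formula (Cycle Lemma / reflection principle), the number of orderings in which A is strictly ahead of B throughout is (p − q)/(p + q) · C(p + q, p) = (35 − 3)/(35 + 3) · 8436 = 7104.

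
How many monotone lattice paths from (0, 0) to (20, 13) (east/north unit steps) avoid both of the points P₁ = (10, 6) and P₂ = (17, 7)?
Number of paths = 393735496

Inclusion–exclusion. Total paths: C(33, 20) = 573166440. Through P₁: C(16, 10)·C(17, 10) = 155739584. Through P₂: C(24, 17)·C(9, 3) = 29072736. Since P₁ is strictly southwest of P₂, a monotone path through both must visit P₁ then P₂; paths through both = C(16, 10)·C(8, 7)·C(9, 3) = 5381376. Avoid both = 573166440 − 155739584 − 29072736 + 5381376 = 393735496.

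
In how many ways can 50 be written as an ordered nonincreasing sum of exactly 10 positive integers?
p(50, 10 parts) = 16928

Partitions of n into exactly k parts are in bijection with partitions of n − k into at most k parts (subtract 1 from each part). So p(50, exactly 10) = p(40, parts ≤ 10). Computing via the recurrence p(m, j) = p(m, j−1) + p(m−j, j) gives 16928.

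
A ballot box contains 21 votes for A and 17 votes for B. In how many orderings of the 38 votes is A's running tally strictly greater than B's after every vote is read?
Strict-lead orderings = 3029594040

Total orderings of the 38 votes with 21 for A: C(38, 21) = 28781143380. By the Bertrand ballot formula (Cycle Lemma / reflection principle), the number of orderings in which A is strictly ahead of B throughout is (p − q)/(p + q) · C(p + q, p) = (21 − 17)/(21 + 17) · 28781143380 = 3029594040.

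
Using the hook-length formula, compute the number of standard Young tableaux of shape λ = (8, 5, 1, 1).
# SYT of shape (8, 5, 1, 1) = 35100

Hook-length formula: f^λ = n! / Π hook(c), product over all cells c of the Young diagram. For λ = (8, 5, 1, 1), n = 15 boxes. Hook lengths by row (left-to-right, top-to-bottom): [11, 8, 7, 6, 5, 3, 2, 1]; [7, 4, 3, 2, 1]; [2]; [1]. Product of hooks = 37255680. So f^λ = 15! / 37255680 = 1307674368000 / 37255680 = 35100.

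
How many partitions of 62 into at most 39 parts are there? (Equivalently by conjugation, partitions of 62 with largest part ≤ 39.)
p(62, parts ≤ 39) = 1295648

Use the recurrence p(n, m) = p(n, m−1) + p(n−m, m): either the largest part is < m (count p(n, m−1)) or the largest part is exactly m (remove one copy of m, count p(n−m, m)). With p(0, ·) = 1 this gives p(62, parts ≤ 39) = 1295648. (By conjugating Young diagrams, this also counts partitions of 62 into at most 39 parts.)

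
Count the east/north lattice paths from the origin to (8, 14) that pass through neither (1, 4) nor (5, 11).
Number of paths = 168170

Inclusion–exclusion. Total paths: C(22, 8) = 319770. Through P₁: C(5, 1)·C(17, 7) = 97240. Through P₂: C(16, 5)·C(6, 3) = 87360. Since P₁ is strictly southwest of P₂, a monotone path through both must visit P₁ then P₂; paths through both = C(5, 1)·C(11, 4)·C(6, 3) = 33000. Avoid both = 319770 − 97240 − 87360 + 33000 = 168170.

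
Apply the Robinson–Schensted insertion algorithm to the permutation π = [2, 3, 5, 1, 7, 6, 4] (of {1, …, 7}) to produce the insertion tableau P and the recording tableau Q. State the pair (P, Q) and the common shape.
P = [1, 3, 4, 6] / [2, 5] / [7];  Q = [1, 2, 3, 5] / [4, 6] / [7];  common shape = (4, 2, 1)

Row-insert the values π_1, π_2, … into P one at a time, bumping the leftmost entry strictly greater than the inserted value down to the next row. The recording tableau Q records, in position (i, j), the step at which that cell was added to P.
  Insert 2 (step 1): P = [2];  Q = [1]
  Insert 3 (step 2): P = [2, 3];  Q = [1, 2]
  Insert 5 (step 3): P = [2, 3, 5];  Q = [1, 2, 3]
  Insert 1 (step 4): P = [1, 3, 5] / [2];  Q = [1, 2, 3] / [4]
  Insert 7 (step 5): P = [1, 3, 5, 7] / [2];  Q = [1, 2, 3, 5] / [4]
  Insert 6 (step 6): P = [1, 3, 5, 6] / [2, 7];  Q = [1, 2, 3, 5] / [4, 6]
  Insert 4 (step 7): P = [1, 3, 4, 6] / [2, 5] / [7];  Q = [1, 2, 3, 5] / [4, 6] / [7]
Final shape: (4, 2, 1).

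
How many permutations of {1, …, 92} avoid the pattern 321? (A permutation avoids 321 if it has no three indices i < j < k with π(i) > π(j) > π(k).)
C_92 = 15487357822491889407128326963778343232013931127835600

These 321-avoiding permutations are counted by the Catalan number C_n = (1/(n + 1)) · C(2n, n). For n = 92: C_92 = (1/93) · C(184, 92) = 1440324277491745714862934407631385920577295594888710800/93 = 15487357822491889407128326963778343232013931127835600.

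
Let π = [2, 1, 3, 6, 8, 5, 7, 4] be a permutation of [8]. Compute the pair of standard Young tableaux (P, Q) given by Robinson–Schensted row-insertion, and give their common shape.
P = [1, 3, 4, 7] / [2, 5, 8] / [6];  Q = [1, 3, 4, 5] / [2, 6, 7] / [8];  common shape = (4, 3, 1)

Row-insert the values π_1, π_2, … into P one at a time, bumping the leftmost entry strictly greater than the inserted value down to the next row. The recording tableau Q records, in position (i, j), the step at which that cell was added to P.
  Insert 2 (step 1): P = [2];  Q = [1]
  Insert 1 (step 2): P = [1] / [2];  Q = [1] / [2]
  Insert 3 (step 3): P = [1, 3] / [2];  Q = [1, 3] / [2]
  Insert 6 (step 4): P = [1, 3, 6] / [2];  Q = [1, 3, 4] / [2]
  Insert 8 (step 5): P = [1, 3, 6, 8] / [2];  Q = [1, 3, 4, 5] / [2]
  Insert 5 (step 6): P = [1, 3, 5, 8] / [2, 6];  Q = [1, 3, 4, 5] / [2, 6]
  Insert 7 (step 7): P = [1, 3, 5, 7] / [2, 6, 8];  Q = [1, 3, 4, 5] / [2, 6, 7]
  Insert 4 (step 8): P = [1, 3, 4, 7] / [2, 5, 8] / [6];  Q = [1, 3, 4, 5] / [2, 6, 7] / [8]
Final shape: (4, 3, 1).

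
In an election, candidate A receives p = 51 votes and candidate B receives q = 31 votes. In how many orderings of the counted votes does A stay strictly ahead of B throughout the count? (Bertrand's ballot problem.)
Strict-lead orderings = 9090251933233102220160

Total orderings of the 82 votes with 51 for A: C(82, 51) = 37270032926255719102656. By the Bertrand ballot formula (Cycle Lemma / reflection principle), the number of orderings in which A is strictly ahead of B throughout is (p − q)/(p + q) · C(p + q, p) = (51 − 31)/(51 + 31) · 37270032926255719102656 = 9090251933233102220160.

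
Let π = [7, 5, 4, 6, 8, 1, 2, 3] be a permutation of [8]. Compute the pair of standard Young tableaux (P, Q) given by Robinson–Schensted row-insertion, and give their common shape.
P = [1, 2, 3] / [4, 6, 8] / [5] / [7];  Q = [1, 4, 5] / [2, 7, 8] / [3] / [6];  common shape = (3, 3, 1, 1)

Row-insert the values π_1, π_2, … into P one at a time, bumping the leftmost entry strictly greater than the inserted value down to the next row. The recording tableau Q records, in position (i, j), the step at which that cell was added to P.
  Insert 7 (step 1): P = [7];  Q = [1]
  Insert 5 (step 2): P = [5] / [7];  Q = [1] / [2]
  Insert 4 (step 3): P = [4] / [5] / [7];  Q = [1] / [2] / [3]
  Insert 6 (step 4): P = [4, 6] / [5] / [7];  Q = [1, 4] / [2] / [3]
  Insert 8 (step 5): P = [4, 6, 8] / [5] / [7];  Q = [1, 4, 5] / [2] / [3]
  Insert 1 (step 6): P = [1, 6, 8] / [4] / [5] / [7];  Q = [1, 4, 5] / [2] / [3] / [6]
  Insert 2 (step 7): P = [1, 2, 8] / [4, 6] / [5] / [7];  Q = [1, 4, 5] / [2, 7] / [3] / [6]
  Insert 3 (step 8): P = [1, 2, 3] / [4, 6, 8] / [5] / [7];  Q = [1, 4, 5] / [2, 7, 8] / [3] / [6]
Final shape: (3, 3, 1, 1).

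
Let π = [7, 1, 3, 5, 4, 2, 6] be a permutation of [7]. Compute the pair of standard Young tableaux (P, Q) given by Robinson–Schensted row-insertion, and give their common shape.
P = [1, 2, 4, 6] / [3] / [5] / [7];  Q = [1, 3, 4, 7] / [2] / [5] / [6];  common shape = (4, 1, 1, 1)

Row-insert the values π_1, π_2, … into P one at a time, bumping the leftmost entry strictly greater than the inserted value down to the next row. The recording tableau Q records, in position (i, j), the step at which that cell was added to P.
  Insert 7 (step 1): P = [7];  Q = [1]
  Insert 1 (step 2): P = [1] / [7];  Q = [1] / [2]
  Insert 3 (step 3): P = [1, 3] / [7];  Q = [1, 3] / [2]
  Insert 5 (step 4): P = [1, 3, 5] / [7];  Q = [1, 3, 4] / [2]
  Insert 4 (step 5): P = [1, 3, 4] / [5] / [7];  Q = [1, 3, 4] / [2] / [5]
  Insert 2 (step 6): P = [1, 2, 4] / [3] / [5] / [7];  Q = [1, 3, 4] / [2] / [5] / [6]
  Insert 6 (step 7): P = [1, 2, 4, 6] / [3] / [5] / [7];  Q = [1, 3, 4, 7] / [2] / [5] / [6]
Final shape: (4, 1, 1, 1).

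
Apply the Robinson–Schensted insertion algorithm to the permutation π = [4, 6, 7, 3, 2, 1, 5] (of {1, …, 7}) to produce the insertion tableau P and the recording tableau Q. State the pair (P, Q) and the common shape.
P = [1, 5, 7] / [2, 6] / [3] / [4];  Q = [1, 2, 3] / [4, 7] / [5] / [6];  common shape = (3, 2, 1, 1)

Row-insert the values π_1, π_2, … into P one at a time, bumping the leftmost entry strictly greater than the inserted value down to the next row. The recording tableau Q records, in position (i, j), the step at which that cell was added to P.
  Insert 4 (step 1): P = [4];  Q = [1]
  Insert 6 (step 2): P = [4, 6];  Q = [1, 2]
  Insert 7 (step 3): P = [4, 6, 7];  Q = [1, 2, 3]
  Insert 3 (step 4): P = [3, 6, 7] / [4];  Q = [1, 2, 3] / [4]
  Insert 2 (step 5): P = [2, 6, 7] / [3] / [4];  Q = [1, 2, 3] / [4] / [5]
  Insert 1 (step 6): P = [1, 6, 7] / [2] / [3] / [4];  Q = [1, 2, 3] / [4] / [5] / [6]
  Insert 5 (step 7): P = [1, 5, 7] / [2, 6] / [3] / [4];  Q = [1, 2, 3] / [4, 7] / [5] / [6]
Final shape: (3, 2, 1, 1).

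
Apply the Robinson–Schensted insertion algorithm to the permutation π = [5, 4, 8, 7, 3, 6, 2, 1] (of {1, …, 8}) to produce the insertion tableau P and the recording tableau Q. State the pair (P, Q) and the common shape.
P = [1, 6] / [2, 7] / [3, 8] / [4] / [5];  Q = [1, 3] / [2, 4] / [5, 6] / [7] / [8];  common shape = (2, 2, 2, 1, 1)

Row-insert the values π_1, π_2, … into P one at a time, bumping the leftmost entry strictly greater than the inserted value down to the next row. The recording tableau Q records, in position (i, j), the step at which that cell was added to P.
  Insert 5 (step 1): P = [5];  Q = [1]
  Insert 4 (step 2): P = [4] / [5];  Q = [1] / [2]
  Insert 8 (step 3): P = [4, 8] / [5];  Q = [1, 3] / [2]
  Insert 7 (step 4): P = [4, 7] / [5, 8];  Q = [1, 3] / [2, 4]
  Insert 3 (step 5): P = [3, 7] / [4, 8] / [5];  Q = [1, 3] / [2, 4] / [5]
  Insert 6 (step 6): P = [3, 6] / [4, 7] / [5, 8];  Q = [1, 3] / [2, 4] / [5, 6]
  Insert 2 (step 7): P = [2, 6] / [3, 7] / [4, 8] / [5];  Q = [1, 3] / [2, 4] / [5, 6] / [7]
  Insert 1 (step 8): P = [1, 6] / [2, 7] / [3, 8] / [4] / [5];  Q = [1, 3] / [2, 4] / [5, 6] / [7] / [8]
Final shape: (2, 2, 2, 1, 1).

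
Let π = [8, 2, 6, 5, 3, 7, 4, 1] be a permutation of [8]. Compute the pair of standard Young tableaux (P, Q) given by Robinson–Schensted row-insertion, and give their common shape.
P = [1, 3, 4] / [2, 7] / [5] / [6] / [8];  Q = [1, 3, 6] / [2, 7] / [4] / [5] / [8];  common shape = (3, 2, 1, 1, 1)

Row-insert the values π_1, π_2, … into P one at a time, bumping the leftmost entry strictly greater than the inserted value down to the next row. The recording tableau Q records, in position (i, j), the step at which that cell was added to P.
  Insert 8 (step 1): P = [8];  Q = [1]
  Insert 2 (step 2): P = [2] / [8];  Q = [1] / [2]
  Insert 6 (step 3): P = [2, 6] / [8];  Q = [1, 3] / [2]
  Insert 5 (step 4): P = [2, 5] / [6] / [8];  Q = [1, 3] / [2] / [4]
  Insert 3 (step 5): P = [2, 3] / [5] / [6] / [8];  Q = [1, 3] / [2] / [4] / [5]
  Insert 7 (step 6): P = [2, 3, 7] / [5] / [6] / [8];  Q = [1, 3, 6] / [2] / [4] / [5]
  Insert 4 (step 7): P = [2, 3, 4] / [5, 7] / [6] / [8];  Q = [1, 3, 6] / [2, 7] / [4] / [5]
  Insert 1 (step 8): P = [1, 3, 4] / [2, 7] / [5] / [6] / [8];  Q = [1, 3, 6] / [2, 7] / [4] / [5] / [8]
Final shape: (3, 2, 1, 1, 1).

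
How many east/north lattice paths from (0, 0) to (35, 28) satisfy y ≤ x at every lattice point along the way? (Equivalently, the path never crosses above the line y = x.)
Number of paths = 139846286623154986

By the reflection principle (André's argument), the number of monotone paths to (35, 28) with n ≤ m that never go above y = x is C(63, 35) − C(63, 36) = 629308289804197437 − 489462003181042451 = 139846286623154986.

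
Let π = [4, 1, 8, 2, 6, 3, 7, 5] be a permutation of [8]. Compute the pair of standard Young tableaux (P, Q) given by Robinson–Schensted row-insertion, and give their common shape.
P = [1, 2, 3, 5] / [4, 6, 7] / [8];  Q = [1, 3, 5, 7] / [2, 4, 8] / [6];  common shape = (4, 3, 1)

Row-insert the values π_1, π_2, … into P one at a time, bumping the leftmost entry strictly greater than the inserted value down to the next row. The recording tableau Q records, in position (i, j), the step at which that cell was added to P.
  Insert 4 (step 1): P = [4];  Q = [1]
  Insert 1 (step 2): P = [1] / [4];  Q = [1] / [2]
  Insert 8 (step 3): P = [1, 8] / [4];  Q = [1, 3] / [2]
  Insert 2 (step 4): P = [1, 2] / [4, 8];  Q = [1, 3] / [2, 4]
  Insert 6 (step 5): P = [1, 2, 6] / [4, 8];  Q = [1, 3, 5] / [2, 4]
  Insert 3 (step 6): P = [1, 2, 3] / [4, 6] / [8];  Q = [1, 3, 5] / [2, 4] / [6]
  Insert 7 (step 7): P = [1, 2, 3, 7] / [4, 6] / [8];  Q = [1, 3, 5, 7] / [2, 4] / [6]
  Insert 5 (step 8): P = [1, 2, 3, 5] / [4, 6, 7] / [8];  Q = [1, 3, 5, 7] / [2, 4, 8] / [6]
Final shape: (4, 3, 1).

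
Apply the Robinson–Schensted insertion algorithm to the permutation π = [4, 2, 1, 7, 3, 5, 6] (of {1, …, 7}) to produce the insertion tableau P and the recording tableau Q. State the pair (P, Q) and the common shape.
P = [1, 3, 5, 6] / [2, 7] / [4];  Q = [1, 4, 6, 7] / [2, 5] / [3];  common shape = (4, 2, 1)

Row-insert the values π_1, π_2, … into P one at a time, bumping the leftmost entry strictly greater than the inserted value down to the next row. The recording tableau Q records, in position (i, j), the step at which that cell was added to P.
  Insert 4 (step 1): P = [4];  Q = [1]
  Insert 2 (step 2): P = [2] / [4];  Q = [1] / [2]
  Insert 1 (step 3): P = [1] / [2] / [4];  Q = [1] / [2] / [3]
  Insert 7 (step 4): P = [1, 7] / [2] / [4];  Q = [1, 4] / [2] / [3]
  Insert 3 (step 5): P = [1, 3] / [2, 7] / [4];  Q = [1, 4] / [2, 5] / [3]
  Insert 5 (step 6): P = [1, 3, 5] / [2, 7] / [4];  Q = [1, 4, 6] / [2, 5] / [3]
  Insert 6 (step 7): P = [1, 3, 5, 6] / [2, 7] / [4];  Q = [1, 4, 6, 7] / [2, 5] / [3]
Final shape: (4, 2, 1).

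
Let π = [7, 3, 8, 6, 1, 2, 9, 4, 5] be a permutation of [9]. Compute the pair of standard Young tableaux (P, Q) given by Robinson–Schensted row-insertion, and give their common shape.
P = [1, 2, 4, 5] / [3, 6, 9] / [7, 8];  Q = [1, 3, 7, 9] / [2, 4, 8] / [5, 6];  common shape = (4, 3, 2)

Row-insert the values π_1, π_2, … into P one at a time, bumping the leftmost entry strictly greater than the inserted value down to the next row. The recording tableau Q records, in position (i, j), the step at which that cell was added to P.
  Insert 7 (step 1): P = [7];  Q = [1]
  Insert 3 (step 2): P = [3] / [7];  Q = [1] / [2]
  Insert 8 (step 3): P = [3, 8] / [7];  Q = [1, 3] / [2]
  Insert 6 (step 4): P = [3, 6] / [7, 8];  Q = [1, 3] / [2, 4]
  Insert 1 (step 5): P = [1, 6] / [3, 8] / [7];  Q = [1, 3] / [2, 4] / [5]
  Insert 2 (step 6): P = [1, 2] / [3, 6] / [7, 8];  Q = [1, 3] / [2, 4] / [5, 6]
  Insert 9 (step 7): P = [1, 2, 9] / [3, 6] / [7, 8];  Q = [1, 3, 7] / [2, 4] / [5, 6]
  Insert 4 (step 8): P = [1, 2, 4] / [3, 6, 9] / [7, 8];  Q = [1, 3, 7] / [2, 4, 8] / [5, 6]
  Insert 5 (step 9): P = [1, 2, 4, 5] / [3, 6, 9] / [7, 8];  Q = [1, 3, 7, 9] / [2, 4, 8] / [5, 6]
Final shape: (4, 3, 2).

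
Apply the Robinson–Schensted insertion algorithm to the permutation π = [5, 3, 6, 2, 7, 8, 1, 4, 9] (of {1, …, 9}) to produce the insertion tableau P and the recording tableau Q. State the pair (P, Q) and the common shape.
P = [1, 4, 7, 8, 9] / [2, 6] / [3] / [5];  Q = [1, 3, 5, 6, 9] / [2, 8] / [4] / [7];  common shape = (5, 2, 1, 1)

Row-insert the values π_1, π_2, … into P one at a time, bumping the leftmost entry strictly greater than the inserted value down to the next row. The recording tableau Q records, in position (i, j), the step at which that cell was added to P.
  Insert 5 (step 1): P = [5];  Q = [1]
  Insert 3 (step 2): P = [3] / [5];  Q = [1] / [2]
  Insert 6 (step 3): P = [3, 6] / [5];  Q = [1, 3] / [2]
  Insert 2 (step 4): P = [2, 6] / [3] / [5];  Q = [1, 3] / [2] / [4]
  Insert 7 (step 5): P = [2, 6, 7] / [3] / [5];  Q = [1, 3, 5] / [2] / [4]
  Insert 8 (step 6): P = [2, 6, 7, 8] / [3] / [5];  Q = [1, 3, 5, 6] / [2] / [4]
  Insert 1 (step 7): P = [1, 6, 7, 8] / [2] / [3] / [5];  Q = [1, 3, 5, 6] / [2] / [4] / [7]
  Insert 4 (step 8): P = [1, 4, 7, 8] / [2, 6] / [3] / [5];  Q = [1, 3, 5, 6] / [2, 8] / [4] / [7]
  Insert 9 (step 9): P = [1, 4, 7, 8, 9] / [2, 6] / [3] / [5];  Q = [1, 3, 5, 6, 9] / [2, 8] / [4] / [7]
Final shape: (5, 2, 1, 1).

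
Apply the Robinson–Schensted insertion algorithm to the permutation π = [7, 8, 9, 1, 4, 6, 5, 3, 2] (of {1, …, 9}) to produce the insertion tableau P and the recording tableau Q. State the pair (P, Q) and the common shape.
P = [1, 2, 5] / [3, 8, 9] / [4] / [6] / [7];  Q = [1, 2, 3] / [4, 5, 6] / [7] / [8] / [9];  common shape = (3, 3, 1, 1, 1)

Row-insert the values π_1, π_2, … into P one at a time, bumping the leftmost entry strictly greater than the inserted value down to the next row. The recording tableau Q records, in position (i, j), the step at which that cell was added to P.
  Insert 7 (step 1): P = [7];  Q = [1]
  Insert 8 (step 2): P = [7, 8];  Q = [1, 2]
  Insert 9 (step 3): P = [7, 8, 9];  Q = [1, 2, 3]
  Insert 1 (step 4): P = [1, 8, 9] / [7];  Q = [1, 2, 3] / [4]
  Insert 4 (step 5): P = [1, 4, 9] / [7, 8];  Q = [1, 2, 3] / [4, 5]
  Insert 6 (step 6): P = [1, 4, 6] / [7, 8, 9];  Q = [1, 2, 3] / [4, 5, 6]
  Insert 5 (step 7): P = [1, 4, 5] / [6, 8, 9] / [7];  Q = [1, 2, 3] / [4, 5, 6] / [7]
  Insert 3 (step 8): P = [1, 3, 5] / [4, 8, 9] / [6] / [7];  Q = [1, 2, 3] / [4, 5, 6] / [7] / [8]
  Insert 2 (step 9): P = [1, 2, 5] / [3, 8, 9] / [4] / [6] / [7];  Q = [1, 2, 3] / [4, 5, 6] / [7] / [8] / [9]
Final shape: (3, 3, 1, 1, 1).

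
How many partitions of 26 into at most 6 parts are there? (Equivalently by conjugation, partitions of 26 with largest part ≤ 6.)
p(26, parts ≤ 6) = 709

Use the recurrence p(n, m) = p(n, m−1) + p(n−m, m): either the largest part is < m (count p(n, m−1)) or the largest part is exactly m (remove one copy of m, count p(n−m, m)). With p(0, ·) = 1 this gives p(26, parts ≤ 6) = 709. (By conjugating Young diagrams, this also counts partitions of 26 into at most 6 parts.)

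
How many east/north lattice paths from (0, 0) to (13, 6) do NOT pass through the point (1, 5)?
Number of paths = 27054

Total paths from (0, 0) to (13, 6): C(19, 13) = 27132. Paths through (1, 5): (paths (0, 0) → (1, 5)) × (paths (1, 5) → (13, 6)) = C(6, 1) · C(13, 12) = 6 · 13 = 78. Avoidance count = 27132 − 78 = 27054.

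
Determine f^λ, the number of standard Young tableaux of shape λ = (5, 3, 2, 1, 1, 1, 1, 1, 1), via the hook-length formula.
# SYT of shape (5, 3, 2, 1, 1, 1, 1, 1, 1) = 194040

Hook-length formula: f^λ = n! / Π hook(c), product over all cells c of the Young diagram. For λ = (5, 3, 2, 1, 1, 1, 1, 1, 1), n = 16 boxes. Hook lengths by row (left-to-right, top-to-bottom): [13, 6, 4, 2, 1]; [10, 3, 1]; [8, 1]; [6]; [5]; [4]; [3]; [2]; [1]. Product of hooks = 107827200. So f^λ = 16! / 107827200 = 20922789888000 / 107827200 = 194040.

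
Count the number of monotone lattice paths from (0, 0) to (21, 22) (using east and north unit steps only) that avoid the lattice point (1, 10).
Number of paths = 1049565760620

Total paths from (0, 0) to (21, 22): C(43, 21) = 1052049481860. Paths through (1, 10): (paths (0, 0) → (1, 10)) × (paths (1, 10) → (21, 22)) = C(11, 1) · C(32, 20) = 11 · 225792840 = 2483721240. Avoidance count = 1052049481860 − 2483721240 = 1049565760620.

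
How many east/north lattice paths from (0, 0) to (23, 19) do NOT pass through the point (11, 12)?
Number of paths = 378646804536

Total paths from (0, 0) to (23, 19): C(42, 23) = 446775310800. Paths through (11, 12): (paths (0, 0) → (11, 12)) × (paths (11, 12) → (23, 19)) = C(23, 11) · C(19, 12) = 1352078 · 50388 = 68128506264. Avoidance count = 446775310800 − 68128506264 = 378646804536.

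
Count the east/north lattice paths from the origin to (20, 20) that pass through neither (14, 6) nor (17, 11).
Number of paths = 132097394820

Inclusion–exclusion. Total paths: C(40, 20) = 137846528820. Through P₁: C(20, 14)·C(20, 6) = 1502337600. Through P₂: C(28, 17)·C(12, 3) = 4724319600. Since P₁ is strictly southwest of P₂, a monotone path through both must visit P₁ then P₂; paths through both = C(20, 14)·C(8, 3)·C(12, 3) = 477523200. Avoid both = 137846528820 − 1502337600 − 4724319600 + 477523200 = 132097394820.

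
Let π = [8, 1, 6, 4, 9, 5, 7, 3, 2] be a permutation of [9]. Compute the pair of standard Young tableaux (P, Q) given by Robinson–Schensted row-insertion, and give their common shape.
P = [1, 2, 5, 7] / [3, 9] / [4] / [6] / [8];  Q = [1, 3, 5, 7] / [2, 6] / [4] / [8] / [9];  common shape = (4, 2, 1, 1, 1)

Row-insert the values π_1, π_2, … into P one at a time, bumping the leftmost entry strictly greater than the inserted value down to the next row. The recording tableau Q records, in position (i, j), the step at which that cell was added to P.
  Insert 8 (step 1): P = [8];  Q = [1]
  Insert 1 (step 2): P = [1] / [8];  Q = [1] / [2]
  Insert 6 (step 3): P = [1, 6] / [8];  Q = [1, 3] / [2]
  Insert 4 (step 4): P = [1, 4] / [6] / [8];  Q = [1, 3] / [2] / [4]
  Insert 9 (step 5): P = [1, 4, 9] / [6] / [8];  Q = [1, 3, 5] / [2] / [4]
  Insert 5 (step 6): P = [1, 4, 5] / [6, 9] / [8];  Q = [1, 3, 5] / [2, 6] / [4]
  Insert 7 (step 7): P = [1, 4, 5, 7] / [6, 9] / [8];  Q = [1, 3, 5, 7] / [2, 6] / [4]
  Insert 3 (step 8): P = [1, 3, 5, 7] / [4, 9] / [6] / [8];  Q = [1, 3, 5, 7] / [2, 6] / [4] / [8]
  Insert 2 (step 9): P = [1, 2, 5, 7] / [3, 9] / [4] / [6] / [8];  Q = [1, 3, 5, 7] / [2, 6] / [4] / [8] / [9]
Final shape: (4, 2, 1, 1, 1).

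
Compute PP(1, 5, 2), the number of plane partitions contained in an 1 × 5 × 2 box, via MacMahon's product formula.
PP(1, 5, 2) = 21

Evaluate the triple product over i = 1..1, j = 1..5, k = 1..2. The factors are (2/1) · (3/2) · (3/2) · (4/3) · (4/3) · (5/4) · (5/4) · (6/5) · … (10 factors total). The numerators and denominators telescope so the product is an integer; carrying out the multiplication exactly gives PP(1, 5, 2) = 21.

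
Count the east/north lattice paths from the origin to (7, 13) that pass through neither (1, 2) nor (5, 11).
Number of paths = 27054

Inclusion–exclusion. Total paths: C(20, 7) = 77520. Through P₁: C(3, 1)·C(17, 6) = 37128. Through P₂: C(16, 5)·C(4, 2) = 26208. Since P₁ is strictly southwest of P₂, a monotone path through both must visit P₁ then P₂; paths through both = C(3, 1)·C(13, 4)·C(4, 2) = 12870. Avoid both = 77520 − 37128 − 26208 + 12870 = 27054.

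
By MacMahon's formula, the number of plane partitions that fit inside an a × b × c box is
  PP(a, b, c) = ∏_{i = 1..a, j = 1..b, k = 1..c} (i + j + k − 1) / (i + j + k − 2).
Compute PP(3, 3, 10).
PP(3, 3, 10) = 1184183

Evaluate the triple product over i = 1..3, j = 1..3, k = 1..10. The factors are (2/1) · (3/2) · (4/3) · (5/4) · (6/5) · (7/6) · (8/7) · (9/8) · … (90 factors total). The numerators and denominators telescope so the product is an integer; carrying out the multiplication exactly gives PP(3, 3, 10) = 1184183.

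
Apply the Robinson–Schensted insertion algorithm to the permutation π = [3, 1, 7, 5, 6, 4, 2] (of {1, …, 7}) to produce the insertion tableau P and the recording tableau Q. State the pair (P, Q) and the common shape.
P = [1, 2, 6] / [3, 4] / [5] / [7];  Q = [1, 3, 5] / [2, 4] / [6] / [7];  common shape = (3, 2, 1, 1)

Row-insert the values π_1, π_2, … into P one at a time, bumping the leftmost entry strictly greater than the inserted value down to the next row. The recording tableau Q records, in position (i, j), the step at which that cell was added to P.
  Insert 3 (step 1): P = [3];  Q = [1]
  Insert 1 (step 2): P = [1] / [3];  Q = [1] / [2]
  Insert 7 (step 3): P = [1, 7] / [3];  Q = [1, 3] / [2]
  Insert 5 (step 4): P = [1, 5] / [3, 7];  Q = [1, 3] / [2, 4]
  Insert 6 (step 5): P = [1, 5, 6] / [3, 7];  Q = [1, 3, 5] / [2, 4]
  Insert 4 (step 6): P = [1, 4, 6] / [3, 5] / [7];  Q = [1, 3, 5] / [2, 4] / [6]
  Insert 2 (step 7): P = [1, 2, 6] / [3, 4] / [5] / [7];  Q = [1, 3, 5] / [2, 4] / [6] / [7]
Final shape: (3, 2, 1, 1).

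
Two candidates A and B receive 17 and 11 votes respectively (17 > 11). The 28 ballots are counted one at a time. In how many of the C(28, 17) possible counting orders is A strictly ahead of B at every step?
Strict-lead orderings = 4601610

Total orderings of the 28 votes with 17 for A: C(28, 17) = 21474180. By the Bertrand ballot formula (Cycle Lemma / reflection principle), the number of orderings in which A is strictly ahead of B throughout is (p − q)/(p + q) · C(p + q, p) = (17 − 11)/(17 + 11) · 21474180 = 4601610.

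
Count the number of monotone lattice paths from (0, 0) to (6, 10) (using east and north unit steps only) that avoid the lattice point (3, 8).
Number of paths = 6358

Total paths from (0, 0) to (6, 10): C(16, 6) = 8008. Paths through (3, 8): (paths (0, 0) → (3, 8)) × (paths (3, 8) → (6, 10)) = C(11, 3) · C(5, 3) = 165 · 10 = 1650. Avoidance count = 8008 − 1650 = 6358.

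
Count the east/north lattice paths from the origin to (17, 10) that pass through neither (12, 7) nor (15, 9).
Number of paths = 3203685

Inclusion–exclusion. Total paths: C(27, 17) = 8436285. Through P₁: C(19, 12)·C(8, 5) = 2821728. Through P₂: C(24, 15)·C(3, 2) = 3922512. Since P₁ is strictly southwest of P₂, a monotone path through both must visit P₁ then P₂; paths through both = C(19, 12)·C(5, 3)·C(3, 2) = 1511640. Avoid both = 8436285 − 2821728 − 3922512 + 1511640 = 3203685.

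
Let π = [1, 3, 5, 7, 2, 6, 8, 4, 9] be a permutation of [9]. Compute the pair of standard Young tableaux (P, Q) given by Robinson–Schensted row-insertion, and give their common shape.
P = [1, 2, 4, 6, 8, 9] / [3, 5] / [7];  Q = [1, 2, 3, 4, 7, 9] / [5, 6] / [8];  common shape = (6, 2, 1)

Row-insert the values π_1, π_2, … into P one at a time, bumping the leftmost entry strictly greater than the inserted value down to the next row. The recording tableau Q records, in position (i, j), the step at which that cell was added to P.
  Insert 1 (step 1): P = [1];  Q = [1]
  Insert 3 (step 2): P = [1, 3];  Q = [1, 2]
  Insert 5 (step 3): P = [1, 3, 5];  Q = [1, 2, 3]
  Insert 7 (step 4): P = [1, 3, 5, 7];  Q = [1, 2, 3, 4]
  Insert 2 (step 5): P = [1, 2, 5, 7] / [3];  Q = [1, 2, 3, 4] / [5]
  Insert 6 (step 6): P = [1, 2, 5, 6] / [3, 7];  Q = [1, 2, 3, 4] / [5, 6]
  Insert 8 (step 7): P = [1, 2, 5, 6, 8] / [3, 7];  Q = [1, 2, 3, 4, 7] / [5, 6]
  Insert 4 (step 8): P = [1, 2, 4, 6, 8] / [3, 5] / [7];  Q = [1, 2, 3, 4, 7] / [5, 6] / [8]
  Insert 9 (step 9): P = [1, 2, 4, 6, 8, 9] / [3, 5] / [7];  Q = [1, 2, 3, 4, 7, 9] / [5, 6] / [8]
Final shape: (6, 2, 1).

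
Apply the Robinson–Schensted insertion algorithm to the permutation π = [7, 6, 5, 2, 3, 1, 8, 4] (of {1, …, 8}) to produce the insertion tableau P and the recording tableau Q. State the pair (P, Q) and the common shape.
P = [1, 3, 4] / [2, 8] / [5] / [6] / [7];  Q = [1, 5, 7] / [2, 8] / [3] / [4] / [6];  common shape = (3, 2, 1, 1, 1)

Row-insert the values π_1, π_2, … into P one at a time, bumping the leftmost entry strictly greater than the inserted value down to the next row. The recording tableau Q records, in position (i, j), the step at which that cell was added to P.
  Insert 7 (step 1): P = [7];  Q = [1]
  Insert 6 (step 2): P = [6] / [7];  Q = [1] / [2]
  Insert 5 (step 3): P = [5] / [6] / [7];  Q = [1] / [2] / [3]
  Insert 2 (step 4): P = [2] / [5] / [6] / [7];  Q = [1] / [2] / [3] / [4]
  Insert 3 (step 5): P = [2, 3] / [5] / [6] / [7];  Q = [1, 5] / [2] / [3] / [4]
  Insert 1 (step 6): P = [1, 3] / [2] / [5] / [6] / [7];  Q = [1, 5] / [2] / [3] / [4] / [6]
  Insert 8 (step 7): P = [1, 3, 8] / [2] / [5] / [6] / [7];  Q = [1, 5, 7] / [2] / [3] / [4] / [6]
  Insert 4 (step 8): P = [1, 3, 4] / [2, 8] / [5] / [6] / [7];  Q = [1, 5, 7] / [2, 8] / [3] / [4] / [6]
Final shape: (3, 2, 1, 1, 1).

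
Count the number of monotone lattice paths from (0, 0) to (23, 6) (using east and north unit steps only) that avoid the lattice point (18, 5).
Number of paths = 273126

Total paths from (0, 0) to (23, 6): C(29, 23) = 475020. Paths through (18, 5): (paths (0, 0) → (18, 5)) × (paths (18, 5) → (23, 6)) = C(23, 18) · C(6, 5) = 33649 · 6 = 201894. Avoidance count = 475020 − 201894 = 273126.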